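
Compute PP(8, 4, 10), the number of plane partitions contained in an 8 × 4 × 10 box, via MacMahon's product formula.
PP(8, 4, 10) = 1268665346776464

Evaluate the triple product over i = 1..8, j = 1..4, k = 1..10. The factors are (2/1) · (3/2) · (4/3) · (5/4) · (6/5) · (7/6) · (8/7) · (9/8) · … (320 factors total). The numerators and denominators telescope so the product is an integer; carrying out the multiplication exactly gives PP(8, 4, 10) = 1268665346776464.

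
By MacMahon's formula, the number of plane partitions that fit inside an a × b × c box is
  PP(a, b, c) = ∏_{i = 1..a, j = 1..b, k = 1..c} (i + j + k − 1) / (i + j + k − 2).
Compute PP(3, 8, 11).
PP(3, 8, 11) = 4783805983320

Evaluate the triple product over i = 1..3, j = 1..8, k = 1..11. The factors are (2/1) · (3/2) · (4/3) · (5/4) · (6/5) · (7/6) · (8/7) · (9/8) · … (264 factors total). The numerators and denominators telescope so the product is an integer; carrying out the multiplication exactly gives PP(3, 8, 11) = 4783805983320.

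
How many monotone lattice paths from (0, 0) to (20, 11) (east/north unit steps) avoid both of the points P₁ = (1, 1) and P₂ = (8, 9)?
Number of paths = 43571255

Inclusion–exclusion. Total paths: C(31, 20) = 84672315. Through P₁: C(2, 1)·C(29, 19) = 40060020. Through P₂: C(17, 8)·C(14, 12) = 2212210. Since P₁ is strictly southwest of P₂, a monotone path through both must visit P₁ then P₂; paths through both = C(2, 1)·C(15, 7)·C(14, 12) = 1171170. Avoid both = 84672315 − 40060020 − 2212210 + 1171170 = 43571255.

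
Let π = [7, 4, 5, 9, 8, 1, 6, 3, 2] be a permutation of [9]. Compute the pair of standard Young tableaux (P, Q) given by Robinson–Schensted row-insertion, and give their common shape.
P = [1, 2, 6] / [3, 5] / [4, 8] / [7] / [9];  Q = [1, 3, 4] / [2, 5] / [6, 7] / [8] / [9];  common shape = (3, 2, 2, 1, 1)

Row-insert the values π_1, π_2, … into P one at a time, bumping the leftmost entry strictly greater than the inserted value down to the next row. The recording tableau Q records, in position (i, j), the step at which that cell was added to P.
  Insert 7 (step 1): P = [7];  Q = [1]
  Insert 4 (step 2): P = [4] / [7];  Q = [1] / [2]
  Insert 5 (step 3): P = [4, 5] / [7];  Q = [1, 3] / [2]
  Insert 9 (step 4): P = [4, 5, 9] / [7];  Q = [1, 3, 4] / [2]
  Insert 8 (step 5): P = [4, 5, 8] / [7, 9];  Q = [1, 3, 4] / [2, 5]
  Insert 1 (step 6): P = [1, 5, 8] / [4, 9] / [7];  Q = [1, 3, 4] / [2, 5] / [6]
  Insert 6 (step 7): P = [1, 5, 6] / [4, 8] / [7, 9];  Q = [1, 3, 4] / [2, 5] / [6, 7]
  Insert 3 (step 8): P = [1, 3, 6] / [4, 5] / [7, 8] / [9];  Q = [1, 3, 4] / [2, 5] / [6, 7] / [8]
  Insert 2 (step 9): P = [1, 2, 6] / [3, 5] / [4, 8] / [7] / [9];  Q = [1, 3, 4] / [2, 5] / [6, 7] / [8] / [9]
Final shape: (3, 2, 2, 1, 1).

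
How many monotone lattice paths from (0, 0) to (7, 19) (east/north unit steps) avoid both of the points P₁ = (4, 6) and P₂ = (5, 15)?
Number of paths = 339140

Inclusion–exclusion. Total paths: C(26, 7) = 657800. Through P₁: C(10, 4)·C(16, 3) = 117600. Through P₂: C(20, 5)·C(6, 2) = 232560. Since P₁ is strictly southwest of P₂, a monotone path through both must visit P₁ then P₂; paths through both = C(10, 4)·C(10, 1)·C(6, 2) = 31500. Avoid both = 657800 − 117600 − 232560 + 31500 = 339140.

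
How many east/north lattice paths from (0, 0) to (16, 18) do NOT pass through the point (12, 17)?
Number of paths = 1944481755

Total paths from (0, 0) to (16, 18): C(34, 16) = 2203961430. Paths through (12, 17): (paths (0, 0) → (12, 17)) × (paths (12, 17) → (16, 18)) = C(29, 12) · C(5, 4) = 51895935 · 5 = 259479675. Avoidance count = 2203961430 − 259479675 = 1944481755.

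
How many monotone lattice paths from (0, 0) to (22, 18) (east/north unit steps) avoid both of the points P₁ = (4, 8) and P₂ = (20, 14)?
Number of paths = 86558689275

Inclusion–exclusion. Total paths: C(40, 22) = 113380261800. Through P₁: C(12, 4)·C(28, 18) = 6495939450. Through P₂: C(34, 20)·C(6, 2) = 20879634600. Since P₁ is strictly southwest of P₂, a monotone path through both must visit P₁ then P₂; paths through both = C(12, 4)·C(22, 16)·C(6, 2) = 554001525. Avoid both = 113380261800 − 6495939450 − 20879634600 + 554001525 = 86558689275.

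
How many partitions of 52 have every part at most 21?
p(52, parts ≤ 21) = 253033

Use the recurrence p(n, m) = p(n, m−1) + p(n−m, m): either the largest part is < m (count p(n, m−1)) or the largest part is exactly m (remove one copy of m, count p(n−m, m)). With p(0, ·) = 1 this gives p(52, parts ≤ 21) = 253033. (By conjugating Young diagrams, this also counts partitions of 52 into at most 21 parts.)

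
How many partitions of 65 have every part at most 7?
p(65, parts ≤ 7) = 65117

Use the recurrence p(n, m) = p(n, m−1) + p(n−m, m): either the largest part is < m (count p(n, m−1)) or the largest part is exactly m (remove one copy of m, count p(n−m, m)). With p(0, ·) = 1 this gives p(65, parts ≤ 7) = 65117. (By conjugating Young diagrams, this also counts partitions of 65 into at most 7 parts.)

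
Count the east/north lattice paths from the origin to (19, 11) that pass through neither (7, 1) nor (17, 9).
Number of paths = 32807216

Inclusion–exclusion. Total paths: C(30, 19) = 54627300. Through P₁: C(8, 7)·C(22, 12) = 5173168. Through P₂: C(26, 17)·C(4, 2) = 18747300. Since P₁ is strictly southwest of P₂, a monotone path through both must visit P₁ then P₂; paths through both = C(8, 7)·C(18, 10)·C(4, 2) = 2100384. Avoid both = 54627300 − 5173168 − 18747300 + 2100384 = 32807216.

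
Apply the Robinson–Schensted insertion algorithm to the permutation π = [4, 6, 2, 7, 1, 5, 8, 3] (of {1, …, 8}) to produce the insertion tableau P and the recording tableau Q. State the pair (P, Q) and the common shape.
P = [1, 3, 7, 8] / [2, 5] / [4, 6];  Q = [1, 2, 4, 7] / [3, 6] / [5, 8];  common shape = (4, 2, 2)

Row-insert the values π_1, π_2, … into P one at a time, bumping the leftmost entry strictly greater than the inserted value down to the next row. The recording tableau Q records, in position (i, j), the step at which that cell was added to P.
  Insert 4 (step 1): P = [4];  Q = [1]
  Insert 6 (step 2): P = [4, 6];  Q = [1, 2]
  Insert 2 (step 3): P = [2, 6] / [4];  Q = [1, 2] / [3]
  Insert 7 (step 4): P = [2, 6, 7] / [4];  Q = [1, 2, 4] / [3]
  Insert 1 (step 5): P = [1, 6, 7] / [2] / [4];  Q = [1, 2, 4] / [3] / [5]
  Insert 5 (step 6): P = [1, 5, 7] / [2, 6] / [4];  Q = [1, 2, 4] / [3, 6] / [5]
  Insert 8 (step 7): P = [1, 5, 7, 8] / [2, 6] / [4];  Q = [1, 2, 4, 7] / [3, 6] / [5]
  Insert 3 (step 8): P = [1, 3, 7, 8] / [2, 5] / [4, 6];  Q = [1, 2, 4, 7] / [3, 6] / [5, 8]
Final shape: (4, 2, 2).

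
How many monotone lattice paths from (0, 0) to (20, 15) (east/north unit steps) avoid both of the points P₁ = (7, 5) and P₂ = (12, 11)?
Number of paths = 1853686758

Inclusion–exclusion. Total paths: C(35, 20) = 3247943160. Through P₁: C(12, 7)·C(23, 13) = 906100272. Through P₂: C(23, 12)·C(12, 8) = 669278610. Since P₁ is strictly southwest of P₂, a monotone path through both must visit P₁ then P₂; paths through both = C(12, 7)·C(11, 5)·C(12, 8) = 181122480. Avoid both = 3247943160 − 906100272 − 669278610 + 181122480 = 1853686758.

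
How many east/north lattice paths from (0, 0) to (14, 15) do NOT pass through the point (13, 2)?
Number of paths = 77557290

Total paths from (0, 0) to (14, 15): C(29, 14) = 77558760. Paths through (13, 2): (paths (0, 0) → (13, 2)) × (paths (13, 2) → (14, 15)) = C(15, 13) · C(14, 1) = 105 · 14 = 1470. Avoidance count = 77558760 − 1470 = 77557290.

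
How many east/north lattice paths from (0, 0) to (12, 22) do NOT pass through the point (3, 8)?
Number of paths = 413517690

Total paths from (0, 0) to (12, 22): C(34, 12) = 548354040. Paths through (3, 8): (paths (0, 0) → (3, 8)) × (paths (3, 8) → (12, 22)) = C(11, 3) · C(23, 9) = 165 · 817190 = 134836350. Avoidance count = 548354040 − 134836350 = 413517690.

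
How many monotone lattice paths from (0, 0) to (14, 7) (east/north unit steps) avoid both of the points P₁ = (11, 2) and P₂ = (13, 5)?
Number of paths = 88548

Inclusion–exclusion. Total paths: C(21, 14) = 116280. Through P₁: C(13, 11)·C(8, 3) = 4368. Through P₂: C(18, 13)·C(3, 1) = 25704. Since P₁ is strictly southwest of P₂, a monotone path through both must visit P₁ then P₂; paths through both = C(13, 11)·C(5, 2)·C(3, 1) = 2340. Avoid both = 116280 − 4368 − 25704 + 2340 = 88548.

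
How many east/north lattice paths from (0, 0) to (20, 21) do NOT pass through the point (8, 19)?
Number of paths = 268926910395

Total paths from (0, 0) to (20, 21): C(41, 20) = 269128937220. Paths through (8, 19): (paths (0, 0) → (8, 19)) × (paths (8, 19) → (20, 21)) = C(27, 8) · C(14, 12) = 2220075 · 91 = 202026825. Avoidance count = 269128937220 − 202026825 = 268926910395.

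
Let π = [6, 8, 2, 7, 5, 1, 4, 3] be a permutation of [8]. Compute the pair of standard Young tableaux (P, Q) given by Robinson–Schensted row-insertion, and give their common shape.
P = [1, 3] / [2, 4] / [5, 7] / [6] / [8];  Q = [1, 2] / [3, 4] / [5, 7] / [6] / [8];  common shape = (2, 2, 2, 1, 1)

Row-insert the values π_1, π_2, … into P one at a time, bumping the leftmost entry strictly greater than the inserted value down to the next row. The recording tableau Q records, in position (i, j), the step at which that cell was added to P.
  Insert 6 (step 1): P = [6];  Q = [1]
  Insert 8 (step 2): P = [6, 8];  Q = [1, 2]
  Insert 2 (step 3): P = [2, 8] / [6];  Q = [1, 2] / [3]
  Insert 7 (step 4): P = [2, 7] / [6, 8];  Q = [1, 2] / [3, 4]
  Insert 5 (step 5): P = [2, 5] / [6, 7] / [8];  Q = [1, 2] / [3, 4] / [5]
  Insert 1 (step 6): P = [1, 5] / [2, 7] / [6] / [8];  Q = [1, 2] / [3, 4] / [5] / [6]
  Insert 4 (step 7): P = [1, 4] / [2, 5] / [6, 7] / [8];  Q = [1, 2] / [3, 4] / [5, 7] / [6]
  Insert 3 (step 8): P = [1, 3] / [2, 4] / [5, 7] / [6] / [8];  Q = [1, 2] / [3, 4] / [5, 7] / [6] / [8]
Final shape: (2, 2, 2, 1, 1).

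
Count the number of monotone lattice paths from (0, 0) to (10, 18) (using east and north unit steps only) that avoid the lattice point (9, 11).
Number of paths = 11779430

Total paths from (0, 0) to (10, 18): C(28, 10) = 13123110. Paths through (9, 11): (paths (0, 0) → (9, 11)) × (paths (9, 11) → (10, 18)) = C(20, 9) · C(8, 1) = 167960 · 8 = 1343680. Avoidance count = 13123110 − 1343680 = 11779430.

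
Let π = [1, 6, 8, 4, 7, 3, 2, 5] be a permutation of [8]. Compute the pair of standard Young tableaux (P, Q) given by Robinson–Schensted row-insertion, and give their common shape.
P = [1, 2, 5] / [3, 7] / [4, 8] / [6];  Q = [1, 2, 3] / [4, 5] / [6, 8] / [7];  common shape = (3, 2, 2, 1)

Row-insert the values π_1, π_2, … into P one at a time, bumping the leftmost entry strictly greater than the inserted value down to the next row. The recording tableau Q records, in position (i, j), the step at which that cell was added to P.
  Insert 1 (step 1): P = [1];  Q = [1]
  Insert 6 (step 2): P = [1, 6];  Q = [1, 2]
  Insert 8 (step 3): P = [1, 6, 8];  Q = [1, 2, 3]
  Insert 4 (step 4): P = [1, 4, 8] / [6];  Q = [1, 2, 3] / [4]
  Insert 7 (step 5): P = [1, 4, 7] / [6, 8];  Q = [1, 2, 3] / [4, 5]
  Insert 3 (step 6): P = [1, 3, 7] / [4, 8] / [6];  Q = [1, 2, 3] / [4, 5] / [6]
  Insert 2 (step 7): P = [1, 2, 7] / [3, 8] / [4] / [6];  Q = [1, 2, 3] / [4, 5] / [6] / [7]
  Insert 5 (step 8): P = [1, 2, 5] / [3, 7] / [4, 8] / [6];  Q = [1, 2, 3] / [4, 5] / [6, 8] / [7]
Final shape: (3, 2, 2, 1).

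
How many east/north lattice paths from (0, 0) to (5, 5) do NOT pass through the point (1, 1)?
Number of paths = 112

Total paths from (0, 0) to (5, 5): C(10, 5) = 252. Paths through (1, 1): (paths (0, 0) → (1, 1)) × (paths (1, 1) → (5, 5)) = C(2, 1) · C(8, 4) = 2 · 70 = 140. Avoidance count = 252 − 140 = 112.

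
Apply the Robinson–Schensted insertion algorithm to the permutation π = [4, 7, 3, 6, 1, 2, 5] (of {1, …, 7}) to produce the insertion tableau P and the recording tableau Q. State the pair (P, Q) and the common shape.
P = [1, 2, 5] / [3, 6] / [4, 7];  Q = [1, 2, 7] / [3, 4] / [5, 6];  common shape = (3, 2, 2)

Row-insert the values π_1, π_2, … into P one at a time, bumping the leftmost entry strictly greater than the inserted value down to the next row. The recording tableau Q records, in position (i, j), the step at which that cell was added to P.
  Insert 4 (step 1): P = [4];  Q = [1]
  Insert 7 (step 2): P = [4, 7];  Q = [1, 2]
  Insert 3 (step 3): P = [3, 7] / [4];  Q = [1, 2] / [3]
  Insert 6 (step 4): P = [3, 6] / [4, 7];  Q = [1, 2] / [3, 4]
  Insert 1 (step 5): P = [1, 6] / [3, 7] / [4];  Q = [1, 2] / [3, 4] / [5]
  Insert 2 (step 6): P = [1, 2] / [3, 6] / [4, 7];  Q = [1, 2] / [3, 4] / [5, 6]
  Insert 5 (step 7): P = [1, 2, 5] / [3, 6] / [4, 7];  Q = [1, 2, 7] / [3, 4] / [5, 6]
Final shape: (3, 2, 2).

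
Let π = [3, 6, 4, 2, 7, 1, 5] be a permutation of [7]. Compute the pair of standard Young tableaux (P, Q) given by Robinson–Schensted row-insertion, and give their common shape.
P = [1, 4, 5] / [2, 7] / [3] / [6];  Q = [1, 2, 5] / [3, 7] / [4] / [6];  common shape = (3, 2, 1, 1)

Row-insert the values π_1, π_2, … into P one at a time, bumping the leftmost entry strictly greater than the inserted value down to the next row. The recording tableau Q records, in position (i, j), the step at which that cell was added to P.
  Insert 3 (step 1): P = [3];  Q = [1]
  Insert 6 (step 2): P = [3, 6];  Q = [1, 2]
  Insert 4 (step 3): P = [3, 4] / [6];  Q = [1, 2] / [3]
  Insert 2 (step 4): P = [2, 4] / [3] / [6];  Q = [1, 2] / [3] / [4]
  Insert 7 (step 5): P = [2, 4, 7] / [3] / [6];  Q = [1, 2, 5] / [3] / [4]
  Insert 1 (step 6): P = [1, 4, 7] / [2] / [3] / [6];  Q = [1, 2, 5] / [3] / [4] / [6]
  Insert 5 (step 7): P = [1, 4, 5] / [2, 7] / [3] / [6];  Q = [1, 2, 5] / [3, 7] / [4] / [6]
Final shape: (3, 2, 1, 1).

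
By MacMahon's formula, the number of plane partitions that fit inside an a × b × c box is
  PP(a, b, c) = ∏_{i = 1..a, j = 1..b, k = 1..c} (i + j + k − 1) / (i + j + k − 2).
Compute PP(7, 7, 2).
PP(7, 7, 2) = 2760615

Evaluate the triple product over i = 1..7, j = 1..7, k = 1..2. The factors are (2/1) · (3/2) · (3/2) · (4/3) · (4/3) · (5/4) · (5/4) · (6/5) · … (98 factors total). The numerators and denominators telescope so the product is an integer; carrying out the multiplication exactly gives PP(7, 7, 2) = 2760615.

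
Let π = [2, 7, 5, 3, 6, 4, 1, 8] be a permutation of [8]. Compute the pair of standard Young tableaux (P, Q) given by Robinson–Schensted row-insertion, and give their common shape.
P = [1, 3, 4, 8] / [2, 6] / [5] / [7];  Q = [1, 2, 5, 8] / [3, 6] / [4] / [7];  common shape = (4, 2, 1, 1)

Row-insert the values π_1, π_2, … into P one at a time, bumping the leftmost entry strictly greater than the inserted value down to the next row. The recording tableau Q records, in position (i, j), the step at which that cell was added to P.
  Insert 2 (step 1): P = [2];  Q = [1]
  Insert 7 (step 2): P = [2, 7];  Q = [1, 2]
  Insert 5 (step 3): P = [2, 5] / [7];  Q = [1, 2] / [3]
  Insert 3 (step 4): P = [2, 3] / [5] / [7];  Q = [1, 2] / [3] / [4]
  Insert 6 (step 5): P = [2, 3, 6] / [5] / [7];  Q = [1, 2, 5] / [3] / [4]
  Insert 4 (step 6): P = [2, 3, 4] / [5, 6] / [7];  Q = [1, 2, 5] / [3, 6] / [4]
  Insert 1 (step 7): P = [1, 3, 4] / [2, 6] / [5] / [7];  Q = [1, 2, 5] / [3, 6] / [4] / [7]
  Insert 8 (step 8): P = [1, 3, 4, 8] / [2, 6] / [5] / [7];  Q = [1, 2, 5, 8] / [3, 6] / [4] / [7]
Final shape: (4, 2, 1, 1).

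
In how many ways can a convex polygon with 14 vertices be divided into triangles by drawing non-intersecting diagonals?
C_12 = 208012

These polygon triangulations are counted by the Catalan number C_n = (1/(n + 1)) · C(2n, n). For n = 12: C_12 = (1/13) · C(24, 12) = 2704156/13 = 208012.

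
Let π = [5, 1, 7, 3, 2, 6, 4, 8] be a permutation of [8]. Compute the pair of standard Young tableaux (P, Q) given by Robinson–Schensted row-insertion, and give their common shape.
P = [1, 2, 4, 8] / [3, 6] / [5, 7];  Q = [1, 3, 6, 8] / [2, 4] / [5, 7];  common shape = (4, 2, 2)

Row-insert the values π_1, π_2, … into P one at a time, bumping the leftmost entry strictly greater than the inserted value down to the next row. The recording tableau Q records, in position (i, j), the step at which that cell was added to P.
  Insert 5 (step 1): P = [5];  Q = [1]
  Insert 1 (step 2): P = [1] / [5];  Q = [1] / [2]
  Insert 7 (step 3): P = [1, 7] / [5];  Q = [1, 3] / [2]
  Insert 3 (step 4): P = [1, 3] / [5, 7];  Q = [1, 3] / [2, 4]
  Insert 2 (step 5): P = [1, 2] / [3, 7] / [5];  Q = [1, 3] / [2, 4] / [5]
  Insert 6 (step 6): P = [1, 2, 6] / [3, 7] / [5];  Q = [1, 3, 6] / [2, 4] / [5]
  Insert 4 (step 7): P = [1, 2, 4] / [3, 6] / [5, 7];  Q = [1, 3, 6] / [2, 4] / [5, 7]
  Insert 8 (step 8): P = [1, 2, 4, 8] / [3, 6] / [5, 7];  Q = [1, 3, 6, 8] / [2, 4] / [5, 7]
Final shape: (4, 2, 2).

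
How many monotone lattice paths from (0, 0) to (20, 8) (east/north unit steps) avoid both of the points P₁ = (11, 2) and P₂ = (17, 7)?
Number of paths = 1477443

Inclusion–exclusion. Total paths: C(28, 20) = 3108105. Through P₁: C(13, 11)·C(15, 9) = 390390. Through P₂: C(24, 17)·C(4, 3) = 1384416. Since P₁ is strictly southwest of P₂, a monotone path through both must visit P₁ then P₂; paths through both = C(13, 11)·C(11, 6)·C(4, 3) = 144144. Avoid both = 3108105 − 390390 − 1384416 + 144144 = 1477443.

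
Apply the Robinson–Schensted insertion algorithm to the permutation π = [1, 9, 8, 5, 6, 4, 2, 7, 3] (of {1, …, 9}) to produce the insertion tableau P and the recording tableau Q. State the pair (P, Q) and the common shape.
P = [1, 2, 3, 7] / [4, 6] / [5] / [8] / [9];  Q = [1, 2, 5, 8] / [3, 9] / [4] / [6] / [7];  common shape = (4, 2, 1, 1, 1)

Row-insert the values π_1, π_2, … into P one at a time, bumping the leftmost entry strictly greater than the inserted value down to the next row. The recording tableau Q records, in position (i, j), the step at which that cell was added to P.
  Insert 1 (step 1): P = [1];  Q = [1]
  Insert 9 (step 2): P = [1, 9];  Q = [1, 2]
  Insert 8 (step 3): P = [1, 8] / [9];  Q = [1, 2] / [3]
  Insert 5 (step 4): P = [1, 5] / [8] / [9];  Q = [1, 2] / [3] / [4]
  Insert 6 (step 5): P = [1, 5, 6] / [8] / [9];  Q = [1, 2, 5] / [3] / [4]
  Insert 4 (step 6): P = [1, 4, 6] / [5] / [8] / [9];  Q = [1, 2, 5] / [3] / [4] / [6]
  Insert 2 (step 7): P = [1, 2, 6] / [4] / [5] / [8] / [9];  Q = [1, 2, 5] / [3] / [4] / [6] / [7]
  Insert 7 (step 8): P = [1, 2, 6, 7] / [4] / [5] / [8] / [9];  Q = [1, 2, 5, 8] / [3] / [4] / [6] / [7]
  Insert 3 (step 9): P = [1, 2, 3, 7] / [4, 6] / [5] / [8] / [9];  Q = [1, 2, 5, 8] / [3, 9] / [4] / [6] / [7]
Final shape: (4, 2, 1, 1, 1).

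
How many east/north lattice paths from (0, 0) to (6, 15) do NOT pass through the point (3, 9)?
Number of paths = 35784

Total paths from (0, 0) to (6, 15): C(21, 6) = 54264. Paths through (3, 9): (paths (0, 0) → (3, 9)) × (paths (3, 9) → (6, 15)) = C(12, 3) · C(9, 3) = 220 · 84 = 18480. Avoidance count = 54264 − 18480 = 35784.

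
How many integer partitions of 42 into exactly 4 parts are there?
p(42, 4 parts) = 551

Partitions of n into exactly k parts are in bijection with partitions of n − k into at most k parts (subtract 1 from each part). So p(42, exactly 4) = p(38, parts ≤ 4). Computing via the recurrence p(m, j) = p(m, j−1) + p(m−j, j) gives 551.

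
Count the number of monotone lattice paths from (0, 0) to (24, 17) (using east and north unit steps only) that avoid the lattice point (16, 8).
Number of paths = 133705180440

Total paths from (0, 0) to (24, 17): C(41, 24) = 151584480450. Paths through (16, 8): (paths (0, 0) → (16, 8)) × (paths (16, 8) → (24, 17)) = C(24, 16) · C(17, 8) = 735471 · 24310 = 17879300010. Avoidance count = 151584480450 − 17879300010 = 133705180440.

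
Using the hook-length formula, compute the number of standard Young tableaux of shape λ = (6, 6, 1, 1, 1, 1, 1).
# SYT of shape (6, 6, 1, 1, 1, 1, 1) = 259896

Hook-length formula: f^λ = n! / Π hook(c), product over all cells c of the Young diagram. For λ = (6, 6, 1, 1, 1, 1, 1), n = 17 boxes. Hook lengths by row (left-to-right, top-to-bottom): [12, 6, 5, 4, 3, 2]; [11, 5, 4, 3, 2, 1]; [5]; [4]; [3]; [2]; [1]. Product of hooks = 1368576000. So f^λ = 17! / 1368576000 = 355687428096000 / 1368576000 = 259896.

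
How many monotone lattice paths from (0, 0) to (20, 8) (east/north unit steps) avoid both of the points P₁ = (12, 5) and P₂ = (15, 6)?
Number of paths = 1467333

Inclusion–exclusion. Total paths: C(28, 20) = 3108105. Through P₁: C(17, 12)·C(11, 8) = 1021020. Through P₂: C(21, 15)·C(7, 5) = 1139544. Since P₁ is strictly southwest of P₂, a monotone path through both must visit P₁ then P₂; paths through both = C(17, 12)·C(4, 3)·C(7, 5) = 519792. Avoid both = 3108105 − 1021020 − 1139544 + 519792 = 1467333.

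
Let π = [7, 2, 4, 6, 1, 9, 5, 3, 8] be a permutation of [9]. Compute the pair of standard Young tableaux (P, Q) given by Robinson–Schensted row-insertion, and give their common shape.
P = [1, 3, 5, 8] / [2, 4, 9] / [6] / [7];  Q = [1, 3, 4, 6] / [2, 7, 9] / [5] / [8];  common shape = (4, 3, 1, 1)

Row-insert the values π_1, π_2, … into P one at a time, bumping the leftmost entry strictly greater than the inserted value down to the next row. The recording tableau Q records, in position (i, j), the step at which that cell was added to P.
  Insert 7 (step 1): P = [7];  Q = [1]
  Insert 2 (step 2): P = [2] / [7];  Q = [1] / [2]
  Insert 4 (step 3): P = [2, 4] / [7];  Q = [1, 3] / [2]
  Insert 6 (step 4): P = [2, 4, 6] / [7];  Q = [1, 3, 4] / [2]
  Insert 1 (step 5): P = [1, 4, 6] / [2] / [7];  Q = [1, 3, 4] / [2] / [5]
  Insert 9 (step 6): P = [1, 4, 6, 9] / [2] / [7];  Q = [1, 3, 4, 6] / [2] / [5]
  Insert 5 (step 7): P = [1, 4, 5, 9] / [2, 6] / [7];  Q = [1, 3, 4, 6] / [2, 7] / [5]
  Insert 3 (step 8): P = [1, 3, 5, 9] / [2, 4] / [6] / [7];  Q = [1, 3, 4, 6] / [2, 7] / [5] / [8]
  Insert 8 (step 9): P = [1, 3, 5, 8] / [2, 4, 9] / [6] / [7];  Q = [1, 3, 4, 6] / [2, 7, 9] / [5] / [8]
Final shape: (4, 3, 1, 1).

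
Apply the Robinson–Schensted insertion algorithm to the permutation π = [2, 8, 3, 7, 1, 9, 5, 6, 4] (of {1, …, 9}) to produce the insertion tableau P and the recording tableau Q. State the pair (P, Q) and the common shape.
P = [1, 3, 4, 6] / [2, 5, 9] / [7] / [8];  Q = [1, 2, 4, 6] / [3, 7, 8] / [5] / [9];  common shape = (4, 3, 1, 1)

Row-insert the values π_1, π_2, … into P one at a time, bumping the leftmost entry strictly greater than the inserted value down to the next row. The recording tableau Q records, in position (i, j), the step at which that cell was added to P.
  Insert 2 (step 1): P = [2];  Q = [1]
  Insert 8 (step 2): P = [2, 8];  Q = [1, 2]
  Insert 3 (step 3): P = [2, 3] / [8];  Q = [1, 2] / [3]
  Insert 7 (step 4): P = [2, 3, 7] / [8];  Q = [1, 2, 4] / [3]
  Insert 1 (step 5): P = [1, 3, 7] / [2] / [8];  Q = [1, 2, 4] / [3] / [5]
  Insert 9 (step 6): P = [1, 3, 7, 9] / [2] / [8];  Q = [1, 2, 4, 6] / [3] / [5]
  Insert 5 (step 7): P = [1, 3, 5, 9] / [2, 7] / [8];  Q = [1, 2, 4, 6] / [3, 7] / [5]
  Insert 6 (step 8): P = [1, 3, 5, 6] / [2, 7, 9] / [8];  Q = [1, 2, 4, 6] / [3, 7, 8] / [5]
  Insert 4 (step 9): P = [1, 3, 4, 6] / [2, 5, 9] / [7] / [8];  Q = [1, 2, 4, 6] / [3, 7, 8] / [5] / [9]
Final shape: (4, 3, 1, 1).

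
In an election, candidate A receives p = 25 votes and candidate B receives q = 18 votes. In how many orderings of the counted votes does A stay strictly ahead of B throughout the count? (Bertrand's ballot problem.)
Strict-lead orderings = 99035193894

Total orderings of the 43 votes with 25 for A: C(43, 25) = 608359048206. By the Bertrand ballot formula (Cycle Lemma / reflection principle), the number of orderings in which A is strictly ahead of B throughout is (p − q)/(p + q) · C(p + q, p) = (25 − 18)/(25 + 18) · 608359048206 = 99035193894.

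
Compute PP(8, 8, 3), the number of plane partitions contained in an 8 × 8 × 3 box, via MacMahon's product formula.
PP(8, 8, 3) = 33803832920

Evaluate the triple product over i = 1..8, j = 1..8, k = 1..3. The factors are (2/1) · (3/2) · (4/3) · (3/2) · (4/3) · (5/4) · (4/3) · (5/4) · … (192 factors total). The numerators and denominators telescope so the product is an integer; carrying out the multiplication exactly gives PP(8, 8, 3) = 33803832920.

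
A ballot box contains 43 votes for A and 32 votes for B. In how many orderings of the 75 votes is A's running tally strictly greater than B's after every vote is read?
Strict-lead orderings = 228888897836465565006

Total orderings of the 75 votes with 43 for A: C(75, 43) = 1560606121612265215950. By the Bertrand ballot formula (Cycle Lemma / reflection principle), the number of orderings in which A is strictly ahead of B throughout is (p − q)/(p + q) · C(p + q, p) = (43 − 32)/(43 + 32) · 1560606121612265215950 = 228888897836465565006.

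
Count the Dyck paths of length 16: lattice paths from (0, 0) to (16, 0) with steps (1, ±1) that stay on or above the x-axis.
C_8 = 1430

These Dyck paths are counted by the Catalan number C_n = (1/(n + 1)) · C(2n, n). For n = 8: C_8 = (1/9) · C(16, 8) = 12870/9 = 1430.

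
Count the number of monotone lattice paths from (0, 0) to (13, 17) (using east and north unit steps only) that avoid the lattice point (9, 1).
Number of paths = 119711400

Total paths from (0, 0) to (13, 17): C(30, 13) = 119759850. Paths through (9, 1): (paths (0, 0) → (9, 1)) × (paths (9, 1) → (13, 17)) = C(10, 9) · C(20, 4) = 10 · 4845 = 48450. Avoidance count = 119759850 − 48450 = 119711400.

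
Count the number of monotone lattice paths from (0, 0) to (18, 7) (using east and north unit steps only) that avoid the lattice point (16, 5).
Number of paths = 358606

Total paths from (0, 0) to (18, 7): C(25, 18) = 480700. Paths through (16, 5): (paths (0, 0) → (16, 5)) × (paths (16, 5) → (18, 7)) = C(21, 16) · C(4, 2) = 20349 · 6 = 122094. Avoidance count = 480700 − 122094 = 358606.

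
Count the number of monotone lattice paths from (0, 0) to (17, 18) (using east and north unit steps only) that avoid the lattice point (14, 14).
Number of paths = 3133486650

Total paths from (0, 0) to (17, 18): C(35, 17) = 4537567650. Paths through (14, 14): (paths (0, 0) → (14, 14)) × (paths (14, 14) → (17, 18)) = C(28, 14) · C(7, 3) = 40116600 · 35 = 1404081000. Avoidance count = 4537567650 − 1404081000 = 3133486650.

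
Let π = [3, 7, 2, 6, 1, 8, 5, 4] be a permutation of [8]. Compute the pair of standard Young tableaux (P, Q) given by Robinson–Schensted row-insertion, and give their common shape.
P = [1, 4, 8] / [2, 5] / [3, 6] / [7];  Q = [1, 2, 6] / [3, 4] / [5, 7] / [8];  common shape = (3, 2, 2, 1)

Row-insert the values π_1, π_2, … into P one at a time, bumping the leftmost entry strictly greater than the inserted value down to the next row. The recording tableau Q records, in position (i, j), the step at which that cell was added to P.
  Insert 3 (step 1): P = [3];  Q = [1]
  Insert 7 (step 2): P = [3, 7];  Q = [1, 2]
  Insert 2 (step 3): P = [2, 7] / [3];  Q = [1, 2] / [3]
  Insert 6 (step 4): P = [2, 6] / [3, 7];  Q = [1, 2] / [3, 4]
  Insert 1 (step 5): P = [1, 6] / [2, 7] / [3];  Q = [1, 2] / [3, 4] / [5]
  Insert 8 (step 6): P = [1, 6, 8] / [2, 7] / [3];  Q = [1, 2, 6] / [3, 4] / [5]
  Insert 5 (step 7): P = [1, 5, 8] / [2, 6] / [3, 7];  Q = [1, 2, 6] / [3, 4] / [5, 7]
  Insert 4 (step 8): P = [1, 4, 8] / [2, 5] / [3, 6] / [7];  Q = [1, 2, 6] / [3, 4] / [5, 7] / [8]
Final shape: (3, 2, 2, 1).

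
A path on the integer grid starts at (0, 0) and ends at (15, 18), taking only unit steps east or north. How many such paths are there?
Number of paths = 1037158320

A monotone lattice path from (0, 0) to (15, 18) consists of 15 east steps and 18 north steps in some order, so it is determined by which 15 of the 33 steps are east. The count is C(33, 15) = 1037158320.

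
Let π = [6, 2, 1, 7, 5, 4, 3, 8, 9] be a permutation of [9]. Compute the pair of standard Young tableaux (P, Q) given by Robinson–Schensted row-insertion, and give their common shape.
P = [1, 3, 8, 9] / [2, 4] / [5, 7] / [6];  Q = [1, 4, 8, 9] / [2, 5] / [3, 6] / [7];  common shape = (4, 2, 2, 1)

Row-insert the values π_1, π_2, … into P one at a time, bumping the leftmost entry strictly greater than the inserted value down to the next row. The recording tableau Q records, in position (i, j), the step at which that cell was added to P.
  Insert 6 (step 1): P = [6];  Q = [1]
  Insert 2 (step 2): P = [2] / [6];  Q = [1] / [2]
  Insert 1 (step 3): P = [1] / [2] / [6];  Q = [1] / [2] / [3]
  Insert 7 (step 4): P = [1, 7] / [2] / [6];  Q = [1, 4] / [2] / [3]
  Insert 5 (step 5): P = [1, 5] / [2, 7] / [6];  Q = [1, 4] / [2, 5] / [3]
  Insert 4 (step 6): P = [1, 4] / [2, 5] / [6, 7];  Q = [1, 4] / [2, 5] / [3, 6]
  Insert 3 (step 7): P = [1, 3] / [2, 4] / [5, 7] / [6];  Q = [1, 4] / [2, 5] / [3, 6] / [7]
  Insert 8 (step 8): P = [1, 3, 8] / [2, 4] / [5, 7] / [6];  Q = [1, 4, 8] / [2, 5] / [3, 6] / [7]
  Insert 9 (step 9): P = [1, 3, 8, 9] / [2, 4] / [5, 7] / [6];  Q = [1, 4, 8, 9] / [2, 5] / [3, 6] / [7]
Final shape: (4, 2, 2, 1).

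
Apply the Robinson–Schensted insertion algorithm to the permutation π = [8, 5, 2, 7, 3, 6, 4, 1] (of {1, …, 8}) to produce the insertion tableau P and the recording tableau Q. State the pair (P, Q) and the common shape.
P = [1, 3, 4] / [2, 6] / [5] / [7] / [8];  Q = [1, 4, 6] / [2, 5] / [3] / [7] / [8];  common shape = (3, 2, 1, 1, 1)

Row-insert the values π_1, π_2, … into P one at a time, bumping the leftmost entry strictly greater than the inserted value down to the next row. The recording tableau Q records, in position (i, j), the step at which that cell was added to P.
  Insert 8 (step 1): P = [8];  Q = [1]
  Insert 5 (step 2): P = [5] / [8];  Q = [1] / [2]
  Insert 2 (step 3): P = [2] / [5] / [8];  Q = [1] / [2] / [3]
  Insert 7 (step 4): P = [2, 7] / [5] / [8];  Q = [1, 4] / [2] / [3]
  Insert 3 (step 5): P = [2, 3] / [5, 7] / [8];  Q = [1, 4] / [2, 5] / [3]
  Insert 6 (step 6): P = [2, 3, 6] / [5, 7] / [8];  Q = [1, 4, 6] / [2, 5] / [3]
  Insert 4 (step 7): P = [2, 3, 4] / [5, 6] / [7] / [8];  Q = [1, 4, 6] / [2, 5] / [3] / [7]
  Insert 1 (step 8): P = [1, 3, 4] / [2, 6] / [5] / [7] / [8];  Q = [1, 4, 6] / [2, 5] / [3] / [7] / [8]
Final shape: (3, 2, 1, 1, 1).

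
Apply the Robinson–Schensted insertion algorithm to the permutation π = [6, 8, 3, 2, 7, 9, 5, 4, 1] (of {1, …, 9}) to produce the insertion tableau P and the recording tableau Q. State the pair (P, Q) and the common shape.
P = [1, 4, 9] / [2, 5] / [3, 7] / [6] / [8];  Q = [1, 2, 6] / [3, 5] / [4, 7] / [8] / [9];  common shape = (3, 2, 2, 1, 1)

Row-insert the values π_1, π_2, … into P one at a time, bumping the leftmost entry strictly greater than the inserted value down to the next row. The recording tableau Q records, in position (i, j), the step at which that cell was added to P.
  Insert 6 (step 1): P = [6];  Q = [1]
  Insert 8 (step 2): P = [6, 8];  Q = [1, 2]
  Insert 3 (step 3): P = [3, 8] / [6];  Q = [1, 2] / [3]
  Insert 2 (step 4): P = [2, 8] / [3] / [6];  Q = [1, 2] / [3] / [4]
  Insert 7 (step 5): P = [2, 7] / [3, 8] / [6];  Q = [1, 2] / [3, 5] / [4]
  Insert 9 (step 6): P = [2, 7, 9] / [3, 8] / [6];  Q = [1, 2, 6] / [3, 5] / [4]
  Insert 5 (step 7): P = [2, 5, 9] / [3, 7] / [6, 8];  Q = [1, 2, 6] / [3, 5] / [4, 7]
  Insert 4 (step 8): P = [2, 4, 9] / [3, 5] / [6, 7] / [8];  Q = [1, 2, 6] / [3, 5] / [4, 7] / [8]
  Insert 1 (step 9): P = [1, 4, 9] / [2, 5] / [3, 7] / [6] / [8];  Q = [1, 2, 6] / [3, 5] / [4, 7] / [8] / [9]
Final shape: (3, 2, 2, 1, 1).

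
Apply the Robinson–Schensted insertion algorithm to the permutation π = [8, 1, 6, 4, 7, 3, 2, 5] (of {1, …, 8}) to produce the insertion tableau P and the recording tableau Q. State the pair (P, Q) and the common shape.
P = [1, 2, 5] / [3, 7] / [4] / [6] / [8];  Q = [1, 3, 5] / [2, 8] / [4] / [6] / [7];  common shape = (3, 2, 1, 1, 1)

Row-insert the values π_1, π_2, … into P one at a time, bumping the leftmost entry strictly greater than the inserted value down to the next row. The recording tableau Q records, in position (i, j), the step at which that cell was added to P.
  Insert 8 (step 1): P = [8];  Q = [1]
  Insert 1 (step 2): P = [1] / [8];  Q = [1] / [2]
  Insert 6 (step 3): P = [1, 6] / [8];  Q = [1, 3] / [2]
  Insert 4 (step 4): P = [1, 4] / [6] / [8];  Q = [1, 3] / [2] / [4]
  Insert 7 (step 5): P = [1, 4, 7] / [6] / [8];  Q = [1, 3, 5] / [2] / [4]
  Insert 3 (step 6): P = [1, 3, 7] / [4] / [6] / [8];  Q = [1, 3, 5] / [2] / [4] / [6]
  Insert 2 (step 7): P = [1, 2, 7] / [3] / [4] / [6] / [8];  Q = [1, 3, 5] / [2] / [4] / [6] / [7]
  Insert 5 (step 8): P = [1, 2, 5] / [3, 7] / [4] / [6] / [8];  Q = [1, 3, 5] / [2, 8] / [4] / [6] / [7]
Final shape: (3, 2, 1, 1, 1).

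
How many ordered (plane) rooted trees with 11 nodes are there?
C_10 = 16796

These ordered rooted trees are counted by the Catalan number C_n = (1/(n + 1)) · C(2n, n). For n = 10: C_10 = (1/11) · C(20, 10) = 184756/11 = 16796.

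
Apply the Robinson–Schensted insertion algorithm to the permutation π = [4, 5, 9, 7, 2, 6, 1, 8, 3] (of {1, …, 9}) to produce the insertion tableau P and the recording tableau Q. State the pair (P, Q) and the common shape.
P = [1, 3, 6, 8] / [2, 5] / [4, 7] / [9];  Q = [1, 2, 3, 8] / [4, 6] / [5, 9] / [7];  common shape = (4, 2, 2, 1)

Row-insert the values π_1, π_2, … into P one at a time, bumping the leftmost entry strictly greater than the inserted value down to the next row. The recording tableau Q records, in position (i, j), the step at which that cell was added to P.
  Insert 4 (step 1): P = [4];  Q = [1]
  Insert 5 (step 2): P = [4, 5];  Q = [1, 2]
  Insert 9 (step 3): P = [4, 5, 9];  Q = [1, 2, 3]
  Insert 7 (step 4): P = [4, 5, 7] / [9];  Q = [1, 2, 3] / [4]
  Insert 2 (step 5): P = [2, 5, 7] / [4] / [9];  Q = [1, 2, 3] / [4] / [5]
  Insert 6 (step 6): P = [2, 5, 6] / [4, 7] / [9];  Q = [1, 2, 3] / [4, 6] / [5]
  Insert 1 (step 7): P = [1, 5, 6] / [2, 7] / [4] / [9];  Q = [1, 2, 3] / [4, 6] / [5] / [7]
  Insert 8 (step 8): P = [1, 5, 6, 8] / [2, 7] / [4] / [9];  Q = [1, 2, 3, 8] / [4, 6] / [5] / [7]
  Insert 3 (step 9): P = [1, 3, 6, 8] / [2, 5] / [4, 7] / [9];  Q = [1, 2, 3, 8] / [4, 6] / [5, 9] / [7]
Final shape: (4, 2, 2, 1).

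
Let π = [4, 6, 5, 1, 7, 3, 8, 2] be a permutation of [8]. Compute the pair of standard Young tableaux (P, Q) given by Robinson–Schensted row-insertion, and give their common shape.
P = [1, 2, 7, 8] / [3, 5] / [4] / [6];  Q = [1, 2, 5, 7] / [3, 6] / [4] / [8];  common shape = (4, 2, 1, 1)

Row-insert the values π_1, π_2, … into P one at a time, bumping the leftmost entry strictly greater than the inserted value down to the next row. The recording tableau Q records, in position (i, j), the step at which that cell was added to P.
  Insert 4 (step 1): P = [4];  Q = [1]
  Insert 6 (step 2): P = [4, 6];  Q = [1, 2]
  Insert 5 (step 3): P = [4, 5] / [6];  Q = [1, 2] / [3]
  Insert 1 (step 4): P = [1, 5] / [4] / [6];  Q = [1, 2] / [3] / [4]
  Insert 7 (step 5): P = [1, 5, 7] / [4] / [6];  Q = [1, 2, 5] / [3] / [4]
  Insert 3 (step 6): P = [1, 3, 7] / [4, 5] / [6];  Q = [1, 2, 5] / [3, 6] / [4]
  Insert 8 (step 7): P = [1, 3, 7, 8] / [4, 5] / [6];  Q = [1, 2, 5, 7] / [3, 6] / [4]
  Insert 2 (step 8): P = [1, 2, 7, 8] / [3, 5] / [4] / [6];  Q = [1, 2, 5, 7] / [3, 6] / [4] / [8]
Final shape: (4, 2, 1, 1).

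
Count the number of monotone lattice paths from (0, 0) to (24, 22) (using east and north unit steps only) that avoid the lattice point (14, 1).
Number of paths = 7889705831475

Total paths from (0, 0) to (24, 22): C(46, 24) = 7890371113950. Paths through (14, 1): (paths (0, 0) → (14, 1)) × (paths (14, 1) → (24, 22)) = C(15, 14) · C(31, 10) = 15 · 44352165 = 665282475. Avoidance count = 7890371113950 − 665282475 = 7889705831475.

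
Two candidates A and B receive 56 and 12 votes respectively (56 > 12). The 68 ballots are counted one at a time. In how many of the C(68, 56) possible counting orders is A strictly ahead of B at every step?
Strict-lead orderings = 4711898932312

Total orderings of the 68 votes with 56 for A: C(68, 56) = 7282025622664. By the Bertrand ballot formula (Cycle Lemma / reflection principle), the number of orderings in which A is strictly ahead of B throughout is (p − q)/(p + q) · C(p + q, p) = (56 − 12)/(56 + 12) · 7282025622664 = 4711898932312.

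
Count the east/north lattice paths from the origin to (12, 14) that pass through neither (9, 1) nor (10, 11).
Number of paths = 6126040

Inclusion–exclusion. Total paths: C(26, 12) = 9657700. Through P₁: C(10, 9)·C(16, 3) = 5600. Through P₂: C(21, 10)·C(5, 2) = 3527160. Since P₁ is strictly southwest of P₂, a monotone path through both must visit P₁ then P₂; paths through both = C(10, 9)·C(11, 1)·C(5, 2) = 1100. Avoid both = 9657700 − 5600 − 3527160 + 1100 = 6126040.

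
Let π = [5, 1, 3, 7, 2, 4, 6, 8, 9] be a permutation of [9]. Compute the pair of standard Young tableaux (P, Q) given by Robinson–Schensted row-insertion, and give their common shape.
P = [1, 2, 4, 6, 8, 9] / [3, 7] / [5];  Q = [1, 3, 4, 7, 8, 9] / [2, 6] / [5];  common shape = (6, 2, 1)

Row-insert the values π_1, π_2, … into P one at a time, bumping the leftmost entry strictly greater than the inserted value down to the next row. The recording tableau Q records, in position (i, j), the step at which that cell was added to P.
  Insert 5 (step 1): P = [5];  Q = [1]
  Insert 1 (step 2): P = [1] / [5];  Q = [1] / [2]
  Insert 3 (step 3): P = [1, 3] / [5];  Q = [1, 3] / [2]
  Insert 7 (step 4): P = [1, 3, 7] / [5];  Q = [1, 3, 4] / [2]
  Insert 2 (step 5): P = [1, 2, 7] / [3] / [5];  Q = [1, 3, 4] / [2] / [5]
  Insert 4 (step 6): P = [1, 2, 4] / [3, 7] / [5];  Q = [1, 3, 4] / [2, 6] / [5]
  Insert 6 (step 7): P = [1, 2, 4, 6] / [3, 7] / [5];  Q = [1, 3, 4, 7] / [2, 6] / [5]
  Insert 8 (step 8): P = [1, 2, 4, 6, 8] / [3, 7] / [5];  Q = [1, 3, 4, 7, 8] / [2, 6] / [5]
  Insert 9 (step 9): P = [1, 2, 4, 6, 8, 9] / [3, 7] / [5];  Q = [1, 3, 4, 7, 8, 9] / [2, 6] / [5]
Final shape: (6, 2, 1).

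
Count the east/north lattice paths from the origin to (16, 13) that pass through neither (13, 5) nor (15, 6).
Number of paths = 66221715

Inclusion–exclusion. Total paths: C(29, 16) = 67863915. Through P₁: C(18, 13)·C(11, 3) = 1413720. Through P₂: C(21, 15)·C(8, 1) = 434112. Since P₁ is strictly southwest of P₂, a monotone path through both must visit P₁ then P₂; paths through both = C(18, 13)·C(3, 2)·C(8, 1) = 205632. Avoid both = 67863915 − 1413720 − 434112 + 205632 = 66221715.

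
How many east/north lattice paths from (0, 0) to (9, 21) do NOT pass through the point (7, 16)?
Number of paths = 9158853

Total paths from (0, 0) to (9, 21): C(30, 9) = 14307150. Paths through (7, 16): (paths (0, 0) → (7, 16)) × (paths (7, 16) → (9, 21)) = C(23, 7) · C(7, 2) = 245157 · 21 = 5148297. Avoidance count = 14307150 − 5148297 = 9158853.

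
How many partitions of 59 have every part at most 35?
p(59, parts ≤ 35) = 826057

Use the recurrence p(n, m) = p(n, m−1) + p(n−m, m): either the largest part is < m (count p(n, m−1)) or the largest part is exactly m (remove one copy of m, count p(n−m, m)). With p(0, ·) = 1 this gives p(59, parts ≤ 35) = 826057. (By conjugating Young diagrams, this also counts partitions of 59 into at most 35 parts.)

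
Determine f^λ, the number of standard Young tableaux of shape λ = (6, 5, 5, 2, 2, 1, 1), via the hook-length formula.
# SYT of shape (6, 5, 5, 2, 2, 1, 1) = 1991669680

Hook-length formula: f^λ = n! / Π hook(c), product over all cells c of the Young diagram. For λ = (6, 5, 5, 2, 2, 1, 1), n = 22 boxes. Hook lengths by row (left-to-right, top-to-bottom): [12, 9, 6, 5, 4, 1]; [10, 7, 4, 3, 2]; [9, 6, 3, 2, 1]; [5, 2]; [4, 1]; [2]; [1]. Product of hooks = 564350976000. So f^λ = 22! / 564350976000 = 1124000727777607680000 / 564350976000 = 1991669680.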